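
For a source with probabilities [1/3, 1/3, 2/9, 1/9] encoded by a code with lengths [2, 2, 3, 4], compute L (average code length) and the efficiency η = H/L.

Average length L = Σ p_i × l_i = 2.4444 bits
Entropy H = 1.8911 bits
Efficiency η = H/L × 100% = 77.36%


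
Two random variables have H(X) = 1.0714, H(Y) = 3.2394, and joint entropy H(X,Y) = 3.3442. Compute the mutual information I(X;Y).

I(X;Y) = H(X) + H(Y) - H(X,Y)
I(X;Y) = 1.0714 + 3.2394 - 3.3442 = 0.9666 bits


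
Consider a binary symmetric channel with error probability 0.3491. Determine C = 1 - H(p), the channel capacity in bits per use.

For BSC with error probability p:
C = 1 - H(p) where H(p) is binary entropy
H(0.3491) = -0.3491 × log₂(0.3491) - 0.6509 × log₂(0.6509)
H(p) = 0.9333
C = 1 - 0.9333 = 0.0667 bits/use


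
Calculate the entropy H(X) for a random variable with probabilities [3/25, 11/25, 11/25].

H(X) = -Σ p(x) log₂ p(x)
  -3/25 × log₂(3/25) = 0.3671
  -11/25 × log₂(11/25) = 0.5211
  -11/25 × log₂(11/25) = 0.5211
H(X) = 1.4094 bits


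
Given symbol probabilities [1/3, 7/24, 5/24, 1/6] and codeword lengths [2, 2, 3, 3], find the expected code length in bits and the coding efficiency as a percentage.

Average length L = Σ p_i × l_i = 2.3750 bits
Entropy H = 1.9491 bits
Efficiency η = H/L × 100% = 82.07%


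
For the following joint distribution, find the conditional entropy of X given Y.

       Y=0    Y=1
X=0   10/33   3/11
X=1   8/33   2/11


H(X|Y) = Σ_y p(y) H(X|Y=y)
  p(Y=0) = 6/11, H(X|Y=0) = 0.9911
  p(Y=1) = 5/11, H(X|Y=1) = 0.9710
H(X|Y) = 0.5455×0.9911 + 0.4545×0.9710 = 0.9819 bits


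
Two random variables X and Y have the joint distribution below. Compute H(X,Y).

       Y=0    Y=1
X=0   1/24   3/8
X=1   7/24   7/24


H(X,Y) = -Σ p(x,y) log₂ p(x,y)
  p(0,0)=1/24: -0.0417 × log₂(0.0417) = 0.1910
  p(0,1)=3/8: -0.3750 × log₂(0.3750) = 0.5306
  p(1,0)=7/24: -0.2917 × log₂(0.2917) = 0.5185
  p(1,1)=7/24: -0.2917 × log₂(0.2917) = 0.5185
H(X,Y) = 1.7586 bits


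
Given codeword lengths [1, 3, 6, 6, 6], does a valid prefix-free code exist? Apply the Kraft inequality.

Kraft inequality: Σ 2^(-l_i) ≤ 1 for prefix-free code
Calculating: 2^(-1) + 2^(-3) + 2^(-6) + 2^(-6) + 2^(-6)
= 0.5 + 0.125 + 0.015625 + 0.015625 + 0.015625
= 0.6719
Since 0.6719 ≤ 1, prefix-free code exists


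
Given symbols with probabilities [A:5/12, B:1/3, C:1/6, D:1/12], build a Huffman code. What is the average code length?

Huffman tree construction:
Combine smallest probabilities repeatedly
Resulting codes:
  A: 0 (length 1)
  B: 11 (length 2)
  C: 101 (length 3)
  D: 100 (length 3)
Average length = Σ p(s) × length(s) = 1.8333 bits


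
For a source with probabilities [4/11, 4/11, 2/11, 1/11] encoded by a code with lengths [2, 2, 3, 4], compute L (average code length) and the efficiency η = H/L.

Average length L = Σ p_i × l_i = 2.3636 bits
Entropy H = 1.8231 bits
Efficiency η = H/L × 100% = 77.13%


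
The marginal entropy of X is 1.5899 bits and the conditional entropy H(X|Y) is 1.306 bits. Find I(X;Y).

I(X;Y) = H(X) - H(X|Y)
I(X;Y) = 1.5899 - 1.306 = 0.2839 bits


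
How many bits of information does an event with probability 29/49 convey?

Information content I(x) = -log₂(p(x))
I = -log₂(29/49) = -log₂(0.5918)
I = 0.7567 bits


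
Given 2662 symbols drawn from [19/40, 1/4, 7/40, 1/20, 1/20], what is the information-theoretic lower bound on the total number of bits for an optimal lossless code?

Entropy H = 1.8824 bits/symbol
Minimum bits = H × n = 1.8824 × 2662
= 5010.93 bits


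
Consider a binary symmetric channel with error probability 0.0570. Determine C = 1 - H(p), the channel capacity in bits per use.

For BSC with error probability p:
C = 1 - H(p) where H(p) is binary entropy
H(0.0570) = -0.0570 × log₂(0.0570) - 0.9430 × log₂(0.9430)
H(p) = 0.3154
C = 1 - 0.3154 = 0.6846 bits/use


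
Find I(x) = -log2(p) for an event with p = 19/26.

Information content I(x) = -log₂(p(x))
I = -log₂(19/26) = -log₂(0.7308)
I = 0.4525 bits


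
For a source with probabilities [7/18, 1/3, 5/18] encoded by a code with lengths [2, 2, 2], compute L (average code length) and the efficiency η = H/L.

Average length L = Σ p_i × l_i = 2.0000 bits
Entropy H = 1.5715 bits
Efficiency η = H/L × 100% = 78.58%


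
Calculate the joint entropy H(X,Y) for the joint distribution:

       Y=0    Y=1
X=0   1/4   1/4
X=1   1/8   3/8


H(X,Y) = -Σ p(x,y) log₂ p(x,y)
  p(0,0)=1/4: -0.2500 × log₂(0.2500) = 0.5000
  p(0,1)=1/4: -0.2500 × log₂(0.2500) = 0.5000
  p(1,0)=1/8: -0.1250 × log₂(0.1250) = 0.3750
  p(1,1)=3/8: -0.3750 × log₂(0.3750) = 0.5306
H(X,Y) = 1.9056 bits


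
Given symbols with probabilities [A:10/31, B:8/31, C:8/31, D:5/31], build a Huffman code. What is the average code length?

Huffman tree construction:
Combine smallest probabilities repeatedly
Resulting codes:
  A: 11 (length 2)
  B: 01 (length 2)
  C: 10 (length 2)
  D: 00 (length 2)
Average length = Σ p(s) × length(s) = 2.0000 bits


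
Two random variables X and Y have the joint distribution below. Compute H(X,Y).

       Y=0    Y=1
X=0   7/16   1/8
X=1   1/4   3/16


H(X,Y) = -Σ p(x,y) log₂ p(x,y)
  p(0,0)=7/16: -0.4375 × log₂(0.4375) = 0.5218
  p(0,1)=1/8: -0.1250 × log₂(0.1250) = 0.3750
  p(1,0)=1/4: -0.2500 × log₂(0.2500) = 0.5000
  p(1,1)=3/16: -0.1875 × log₂(0.1875) = 0.4528
H(X,Y) = 1.8496 bits


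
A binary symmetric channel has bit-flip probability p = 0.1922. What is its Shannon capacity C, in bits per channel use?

For BSC with error probability p:
C = 1 - H(p) where H(p) is binary entropy
H(0.1922) = -0.1922 × log₂(0.1922) - 0.8078 × log₂(0.8078)
H(p) = 0.7061
C = 1 - 0.7061 = 0.2939 bits/use


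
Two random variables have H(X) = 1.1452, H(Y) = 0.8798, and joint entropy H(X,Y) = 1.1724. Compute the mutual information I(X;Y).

I(X;Y) = H(X) + H(Y) - H(X,Y)
I(X;Y) = 1.1452 + 0.8798 - 1.1724 = 0.8526 bits


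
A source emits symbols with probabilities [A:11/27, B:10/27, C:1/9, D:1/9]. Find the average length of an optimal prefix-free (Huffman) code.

Huffman tree construction:
Combine smallest probabilities repeatedly
Resulting codes:
  A: 0 (length 1)
  B: 11 (length 2)
  C: 100 (length 3)
  D: 101 (length 3)
Average length = Σ p(s) × length(s) = 1.8148 bits


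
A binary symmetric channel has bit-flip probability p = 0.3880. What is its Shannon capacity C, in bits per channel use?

For BSC with error probability p:
C = 1 - H(p) where H(p) is binary entropy
H(0.3880) = -0.3880 × log₂(0.3880) - 0.6120 × log₂(0.6120)
H(p) = 0.9635
C = 1 - 0.9635 = 0.0365 bits/use


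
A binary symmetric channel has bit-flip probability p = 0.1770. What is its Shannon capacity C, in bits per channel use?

For BSC with error probability p:
C = 1 - H(p) where H(p) is binary entropy
H(0.1770) = -0.1770 × log₂(0.1770) - 0.8230 × log₂(0.8230)
H(p) = 0.6735
C = 1 - 0.6735 = 0.3265 bits/use


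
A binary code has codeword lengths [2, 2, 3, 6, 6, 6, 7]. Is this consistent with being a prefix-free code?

Kraft inequality: Σ 2^(-l_i) ≤ 1 for prefix-free code
Calculating: 2^(-2) + 2^(-2) + 2^(-3) + 2^(-6) + 2^(-6) + 2^(-6) + 2^(-7)
= 0.25 + 0.25 + 0.125 + 0.015625 + 0.015625 + 0.015625 + 0.0078125
= 0.6797
Since 0.6797 ≤ 1, prefix-free code exists


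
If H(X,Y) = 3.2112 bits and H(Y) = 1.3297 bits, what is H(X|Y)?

Chain rule: H(X,Y) = H(X|Y) + H(Y)
H(X|Y) = H(X,Y) - H(Y) = 3.2112 - 1.3297 = 1.8815 bits


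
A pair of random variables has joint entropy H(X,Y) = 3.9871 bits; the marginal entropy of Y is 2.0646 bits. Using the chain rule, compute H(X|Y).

Chain rule: H(X,Y) = H(X|Y) + H(Y)
H(X|Y) = H(X,Y) - H(Y) = 3.9871 - 2.0646 = 1.9225 bits


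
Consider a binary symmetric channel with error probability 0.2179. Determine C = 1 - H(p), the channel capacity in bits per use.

For BSC with error probability p:
C = 1 - H(p) where H(p) is binary entropy
H(0.2179) = -0.2179 × log₂(0.2179) - 0.7821 × log₂(0.7821)
H(p) = 0.7563
C = 1 - 0.7563 = 0.2437 bits/use


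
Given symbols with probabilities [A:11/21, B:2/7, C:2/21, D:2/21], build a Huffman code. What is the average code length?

Huffman tree construction:
Combine smallest probabilities repeatedly
Resulting codes:
  A: 1 (length 1)
  B: 01 (length 2)
  C: 000 (length 3)
  D: 001 (length 3)
Average length = Σ p(s) × length(s) = 1.6667 bits


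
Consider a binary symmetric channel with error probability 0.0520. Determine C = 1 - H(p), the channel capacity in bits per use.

For BSC with error probability p:
C = 1 - H(p) where H(p) is binary entropy
H(0.0520) = -0.0520 × log₂(0.0520) - 0.9480 × log₂(0.9480)
H(p) = 0.2948
C = 1 - 0.2948 = 0.7052 bits/use


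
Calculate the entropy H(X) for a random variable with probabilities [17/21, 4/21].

H(X) = -Σ p(x) log₂ p(x)
  -17/21 × log₂(17/21) = 0.2468
  -4/21 × log₂(4/21) = 0.4557
H(X) = 0.7025 bits


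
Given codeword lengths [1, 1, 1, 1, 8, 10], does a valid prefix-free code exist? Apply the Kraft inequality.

Kraft inequality: Σ 2^(-l_i) ≤ 1 for prefix-free code
Calculating: 2^(-1) + 2^(-1) + 2^(-1) + 2^(-1) + 2^(-8) + 2^(-10)
= 0.5 + 0.5 + 0.5 + 0.5 + 0.00390625 + 0.0009765625
= 2.0049
Since 2.0049 > 1, prefix-free code does not exist


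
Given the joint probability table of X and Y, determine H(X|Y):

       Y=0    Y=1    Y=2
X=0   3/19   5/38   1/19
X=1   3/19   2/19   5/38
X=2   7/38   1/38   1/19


H(X|Y) = Σ_y p(y) H(X|Y=y)
  p(Y=0) = 1/2, H(X|Y=0) = 1.5810
  p(Y=1) = 5/19, H(X|Y=1) = 1.3610
  p(Y=2) = 9/38, H(X|Y=2) = 1.4355
H(X|Y) = 0.5000×1.5810 + 0.2632×1.3610 + 0.2368×1.4355 = 1.4887 bits


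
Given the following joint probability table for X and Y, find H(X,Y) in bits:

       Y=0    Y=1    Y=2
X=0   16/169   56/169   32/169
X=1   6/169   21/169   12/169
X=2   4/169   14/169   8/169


H(X,Y) = -Σ p(x,y) log₂ p(x,y)
  p(0,0)=16/169: -0.0947 × log₂(0.0947) = 0.3220
  p(0,1)=56/169: -0.3314 × log₂(0.3314) = 0.5280
  p(0,2)=32/169: -0.1893 × log₂(0.1893) = 0.4546
  p(1,0)=6/169: -0.0355 × log₂(0.0355) = 0.1710
  p(1,1)=21/169: -0.1243 × log₂(0.1243) = 0.3738
  p(1,2)=12/169: -0.0710 × log₂(0.0710) = 0.2710
  p(2,0)=4/169: -0.0237 × log₂(0.0237) = 0.1278
  p(2,1)=14/169: -0.0828 × log₂(0.0828) = 0.2977
  p(2,2)=8/169: -0.0473 × log₂(0.0473) = 0.2083
H(X,Y) = 2.7542 bits


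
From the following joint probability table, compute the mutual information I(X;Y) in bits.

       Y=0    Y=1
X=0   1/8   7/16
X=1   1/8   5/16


H(X) = 0.9887, H(Y) = 0.8113, H(X,Y) = 1.7962
I(X;Y) = H(X) + H(Y) - H(X,Y) = 0.0038 bits


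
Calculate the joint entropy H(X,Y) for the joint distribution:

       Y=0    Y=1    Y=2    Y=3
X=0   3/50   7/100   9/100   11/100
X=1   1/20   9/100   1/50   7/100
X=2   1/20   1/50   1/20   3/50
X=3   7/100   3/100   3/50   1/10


H(X,Y) = -Σ p(x,y) log₂ p(x,y)
  p(0,0)=3/50: -0.0600 × log₂(0.0600) = 0.2435
  p(0,1)=7/100: -0.0700 × log₂(0.0700) = 0.2686
  p(0,2)=9/100: -0.0900 × log₂(0.0900) = 0.3127
  p(0,3)=11/100: -0.1100 × log₂(0.1100) = 0.3503
  p(1,0)=1/20: -0.0500 × log₂(0.0500) = 0.2161
  p(1,1)=9/100: -0.0900 × log₂(0.0900) = 0.3127
  p(1,2)=1/50: -0.0200 × log₂(0.0200) = 0.1129
  p(1,3)=7/100: -0.0700 × log₂(0.0700) = 0.2686
  p(2,0)=1/20: -0.0500 × log₂(0.0500) = 0.2161
  p(2,1)=1/50: -0.0200 × log₂(0.0200) = 0.1129
  p(2,2)=1/20: -0.0500 × log₂(0.0500) = 0.2161
  p(2,3)=3/50: -0.0600 × log₂(0.0600) = 0.2435
  p(3,0)=7/100: -0.0700 × log₂(0.0700) = 0.2686
  p(3,1)=3/100: -0.0300 × log₂(0.0300) = 0.1518
  p(3,2)=3/50: -0.0600 × log₂(0.0600) = 0.2435
  p(3,3)=1/10: -0.1000 × log₂(0.1000) = 0.3322
H(X,Y) = 3.8699 bits


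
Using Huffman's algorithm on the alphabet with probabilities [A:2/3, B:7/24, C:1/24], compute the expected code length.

Huffman tree construction:
Combine smallest probabilities repeatedly
Resulting codes:
  A: 1 (length 1)
  B: 01 (length 2)
  C: 00 (length 2)
Average length = Σ p(s) × length(s) = 1.3333 bits


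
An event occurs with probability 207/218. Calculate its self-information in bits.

Information content I(x) = -log₂(p(x))
I = -log₂(207/218) = -log₂(0.9495)
I = 0.0747 bits


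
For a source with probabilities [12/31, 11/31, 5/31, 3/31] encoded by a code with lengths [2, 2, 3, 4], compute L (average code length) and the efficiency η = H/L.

Average length L = Σ p_i × l_i = 2.3548 bits
Entropy H = 1.8110 bits
Efficiency η = H/L × 100% = 76.91%


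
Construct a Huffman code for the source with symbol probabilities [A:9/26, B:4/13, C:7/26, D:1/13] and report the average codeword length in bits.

Huffman tree construction:
Combine smallest probabilities repeatedly
Resulting codes:
  A: 11 (length 2)
  B: 10 (length 2)
  C: 01 (length 2)
  D: 00 (length 2)
Average length = Σ p(s) × length(s) = 2.0000 bits


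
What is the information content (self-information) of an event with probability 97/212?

Information content I(x) = -log₂(p(x))
I = -log₂(97/212) = -log₂(0.4575)
I = 1.1280 bits


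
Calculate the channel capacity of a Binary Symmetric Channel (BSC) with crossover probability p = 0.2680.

For BSC with error probability p:
C = 1 - H(p) where H(p) is binary entropy
H(0.2680) = -0.2680 × log₂(0.2680) - 0.7320 × log₂(0.7320)
H(p) = 0.8386
C = 1 - 0.8386 = 0.1614 bits/use


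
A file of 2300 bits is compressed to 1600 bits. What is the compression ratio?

Compression ratio = Original / Compressed
= 2300 / 1600 = 1.44:1


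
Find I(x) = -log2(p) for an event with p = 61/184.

Information content I(x) = -log₂(p(x))
I = -log₂(61/184) = -log₂(0.3315)
I = 1.5928 bits


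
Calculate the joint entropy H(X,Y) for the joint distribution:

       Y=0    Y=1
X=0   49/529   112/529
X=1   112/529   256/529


H(X,Y) = -Σ p(x,y) log₂ p(x,y)
  p(0,0)=49/529: -0.0926 × log₂(0.0926) = 0.3179
  p(0,1)=112/529: -0.2117 × log₂(0.2117) = 0.4742
  p(1,0)=112/529: -0.2117 × log₂(0.2117) = 0.4742
  p(1,1)=256/529: -0.4839 × log₂(0.4839) = 0.5067
H(X,Y) = 1.7731 bits


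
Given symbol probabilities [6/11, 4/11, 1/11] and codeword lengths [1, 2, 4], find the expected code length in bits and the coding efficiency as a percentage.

Average length L = Σ p_i × l_i = 1.6364 bits
Entropy H = 1.3222 bits
Efficiency η = H/L × 100% = 80.80%


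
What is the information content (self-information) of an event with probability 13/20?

Information content I(x) = -log₂(p(x))
I = -log₂(13/20) = -log₂(0.6500)
I = 0.6215 bits


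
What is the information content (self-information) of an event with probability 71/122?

Information content I(x) = -log₂(p(x))
I = -log₂(71/122) = -log₂(0.5820)
I = 0.7810 bits


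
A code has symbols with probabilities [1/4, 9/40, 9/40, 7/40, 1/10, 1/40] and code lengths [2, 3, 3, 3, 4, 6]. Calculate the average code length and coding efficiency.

Average length L = Σ p_i × l_i = 2.9250 bits
Entropy H = 2.3737 bits
Efficiency η = H/L × 100% = 81.15%


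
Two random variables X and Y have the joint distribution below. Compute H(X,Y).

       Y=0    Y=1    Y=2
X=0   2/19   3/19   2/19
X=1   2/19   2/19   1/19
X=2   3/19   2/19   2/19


H(X,Y) = -Σ p(x,y) log₂ p(x,y)
  p(0,0)=2/19: -0.1053 × log₂(0.1053) = 0.3419
  p(0,1)=3/19: -0.1579 × log₂(0.1579) = 0.4205
  p(0,2)=2/19: -0.1053 × log₂(0.1053) = 0.3419
  p(1,0)=2/19: -0.1053 × log₂(0.1053) = 0.3419
  p(1,1)=2/19: -0.1053 × log₂(0.1053) = 0.3419
  p(1,2)=1/19: -0.0526 × log₂(0.0526) = 0.2236
  p(2,0)=3/19: -0.1579 × log₂(0.1579) = 0.4205
  p(2,1)=2/19: -0.1053 × log₂(0.1053) = 0.3419
  p(2,2)=2/19: -0.1053 × log₂(0.1053) = 0.3419
H(X,Y) = 3.1158 bits


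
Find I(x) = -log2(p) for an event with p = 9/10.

Information content I(x) = -log₂(p(x))
I = -log₂(9/10) = -log₂(0.9000)
I = 0.1520 bits


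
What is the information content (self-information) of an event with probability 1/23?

Information content I(x) = -log₂(p(x))
I = -log₂(1/23) = -log₂(0.0435)
I = 4.5236 bits


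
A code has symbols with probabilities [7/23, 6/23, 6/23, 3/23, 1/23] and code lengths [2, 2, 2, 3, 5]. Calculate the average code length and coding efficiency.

Average length L = Σ p_i × l_i = 2.2609 bits
Entropy H = 2.1137 bits
Efficiency η = H/L × 100% = 93.49%


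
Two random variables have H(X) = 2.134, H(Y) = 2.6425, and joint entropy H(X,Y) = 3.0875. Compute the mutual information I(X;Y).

I(X;Y) = H(X) + H(Y) - H(X,Y)
I(X;Y) = 2.134 + 2.6425 - 3.0875 = 1.689 bits


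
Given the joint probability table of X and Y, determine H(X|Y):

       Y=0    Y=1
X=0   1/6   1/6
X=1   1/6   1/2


H(X|Y) = Σ_y p(y) H(X|Y=y)
  p(Y=0) = 1/3, H(X|Y=0) = 1.0000
  p(Y=1) = 2/3, H(X|Y=1) = 0.8113
H(X|Y) = 0.3333×1.0000 + 0.6667×0.8113 = 0.8742 bits


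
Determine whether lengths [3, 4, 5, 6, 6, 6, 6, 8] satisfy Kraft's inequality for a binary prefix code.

Kraft inequality: Σ 2^(-l_i) ≤ 1 for prefix-free code
Calculating: 2^(-3) + 2^(-4) + 2^(-5) + 2^(-6) + 2^(-6) + 2^(-6) + 2^(-6) + 2^(-8)
= 0.125 + 0.0625 + 0.03125 + 0.015625 + 0.015625 + 0.015625 + 0.015625 + 0.00390625
= 0.2852
Since 0.2852 ≤ 1, prefix-free code exists


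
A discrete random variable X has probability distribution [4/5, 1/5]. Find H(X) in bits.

H(X) = -Σ p(x) log₂ p(x)
  -4/5 × log₂(4/5) = 0.2575
  -1/5 × log₂(1/5) = 0.4644
H(X) = 0.7219 bits


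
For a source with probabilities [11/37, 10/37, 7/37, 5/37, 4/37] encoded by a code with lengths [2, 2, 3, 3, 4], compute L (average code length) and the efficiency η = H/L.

Average length L = Σ p_i × l_i = 2.5405 bits
Entropy H = 2.2220 bits
Efficiency η = H/L × 100% = 87.46%


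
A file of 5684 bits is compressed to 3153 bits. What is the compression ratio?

Compression ratio = Original / Compressed
= 5684 / 3153 = 1.80:1


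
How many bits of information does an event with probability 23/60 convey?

Information content I(x) = -log₂(p(x))
I = -log₂(23/60) = -log₂(0.3833)
I = 1.3833 bits


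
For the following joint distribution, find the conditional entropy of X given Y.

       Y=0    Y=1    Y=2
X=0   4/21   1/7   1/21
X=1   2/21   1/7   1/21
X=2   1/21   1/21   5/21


H(X|Y) = Σ_y p(y) H(X|Y=y)
  p(Y=0) = 1/3, H(X|Y=0) = 1.3788
  p(Y=1) = 1/3, H(X|Y=1) = 1.4488
  p(Y=2) = 1/3, H(X|Y=2) = 1.1488
H(X|Y) = 0.3333×1.3788 + 0.3333×1.4488 + 0.3333×1.1488 = 1.3255 bits


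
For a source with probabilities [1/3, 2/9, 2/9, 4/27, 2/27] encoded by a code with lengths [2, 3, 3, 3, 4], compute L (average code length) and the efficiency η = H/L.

Average length L = Σ p_i × l_i = 2.7407 bits
Entropy H = 2.1790 bits
Efficiency η = H/L × 100% = 79.50%


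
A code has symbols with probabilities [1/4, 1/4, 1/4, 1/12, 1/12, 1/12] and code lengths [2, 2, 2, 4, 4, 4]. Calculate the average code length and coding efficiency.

Average length L = Σ p_i × l_i = 2.5000 bits
Entropy H = 2.3962 bits
Efficiency η = H/L × 100% = 95.85%


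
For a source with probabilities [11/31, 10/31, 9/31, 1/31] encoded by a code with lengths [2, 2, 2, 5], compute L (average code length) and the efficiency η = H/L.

Average length L = Σ p_i × l_i = 2.0968 bits
Entropy H = 1.7348 bits
Efficiency η = H/L × 100% = 82.73%


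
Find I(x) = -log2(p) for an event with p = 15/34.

Information content I(x) = -log₂(p(x))
I = -log₂(15/34) = -log₂(0.4412)
I = 1.1806 bits


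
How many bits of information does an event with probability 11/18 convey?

Information content I(x) = -log₂(p(x))
I = -log₂(11/18) = -log₂(0.6111)
I = 0.7105 bits


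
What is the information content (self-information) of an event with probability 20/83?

Information content I(x) = -log₂(p(x))
I = -log₂(20/83) = -log₂(0.2410)
I = 2.0531 bits


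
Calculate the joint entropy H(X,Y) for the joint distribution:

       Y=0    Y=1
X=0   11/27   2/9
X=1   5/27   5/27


H(X,Y) = -Σ p(x,y) log₂ p(x,y)
  p(0,0)=11/27: -0.4074 × log₂(0.4074) = 0.5278
  p(0,1)=2/9: -0.2222 × log₂(0.2222) = 0.4822
  p(1,0)=5/27: -0.1852 × log₂(0.1852) = 0.4505
  p(1,1)=5/27: -0.1852 × log₂(0.1852) = 0.4505
H(X,Y) = 1.9111 bits


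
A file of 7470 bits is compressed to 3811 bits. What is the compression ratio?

Compression ratio = Original / Compressed
= 7470 / 3811 = 1.96:1


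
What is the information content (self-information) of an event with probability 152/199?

Information content I(x) = -log₂(p(x))
I = -log₂(152/199) = -log₂(0.7638)
I = 0.3887 bits


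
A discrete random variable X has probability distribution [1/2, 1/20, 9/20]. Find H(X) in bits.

H(X) = -Σ p(x) log₂ p(x)
  -1/2 × log₂(1/2) = 0.5000
  -1/20 × log₂(1/20) = 0.2161
  -9/20 × log₂(9/20) = 0.5184
H(X) = 1.2345 bits


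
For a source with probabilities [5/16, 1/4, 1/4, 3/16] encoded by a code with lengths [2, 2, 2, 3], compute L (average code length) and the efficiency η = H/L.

Average length L = Σ p_i × l_i = 2.1875 bits
Entropy H = 1.9772 bits
Efficiency η = H/L × 100% = 90.39%


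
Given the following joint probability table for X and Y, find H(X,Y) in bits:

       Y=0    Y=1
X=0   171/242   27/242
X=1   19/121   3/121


H(X,Y) = -Σ p(x,y) log₂ p(x,y)
  p(0,0)=171/242: -0.7066 × log₂(0.7066) = 0.3540
  p(0,1)=27/242: -0.1116 × log₂(0.1116) = 0.3530
  p(1,0)=19/121: -0.1570 × log₂(0.1570) = 0.4194
  p(1,1)=3/121: -0.0248 × log₂(0.0248) = 0.1322
H(X,Y) = 1.2587 bits


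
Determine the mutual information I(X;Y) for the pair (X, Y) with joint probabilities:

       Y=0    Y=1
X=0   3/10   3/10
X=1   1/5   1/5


H(X) = 0.9710, H(Y) = 1.0000, H(X,Y) = 1.9710
I(X;Y) = H(X) + H(Y) - H(X,Y) = 0.0000 bits


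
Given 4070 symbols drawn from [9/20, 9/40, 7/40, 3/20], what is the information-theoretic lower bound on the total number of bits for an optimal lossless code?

Entropy H = 1.8532 bits/symbol
Minimum bits = H × n = 1.8532 × 4070
= 7542.51 bits


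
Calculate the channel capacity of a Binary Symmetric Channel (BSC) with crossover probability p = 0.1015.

For BSC with error probability p:
C = 1 - H(p) where H(p) is binary entropy
H(0.1015) = -0.1015 × log₂(0.1015) - 0.8985 × log₂(0.8985)
H(p) = 0.4737
C = 1 - 0.4737 = 0.5263 bits/use


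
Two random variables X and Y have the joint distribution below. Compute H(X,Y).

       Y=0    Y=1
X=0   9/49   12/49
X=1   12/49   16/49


H(X,Y) = -Σ p(x,y) log₂ p(x,y)
  p(0,0)=9/49: -0.1837 × log₂(0.1837) = 0.4490
  p(0,1)=12/49: -0.2449 × log₂(0.2449) = 0.4971
  p(1,0)=12/49: -0.2449 × log₂(0.2449) = 0.4971
  p(1,1)=16/49: -0.3265 × log₂(0.3265) = 0.5273
H(X,Y) = 1.9705 bits


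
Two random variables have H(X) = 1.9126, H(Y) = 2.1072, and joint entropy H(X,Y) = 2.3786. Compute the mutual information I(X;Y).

I(X;Y) = H(X) + H(Y) - H(X,Y)
I(X;Y) = 1.9126 + 2.1072 - 2.3786 = 1.6412 bits


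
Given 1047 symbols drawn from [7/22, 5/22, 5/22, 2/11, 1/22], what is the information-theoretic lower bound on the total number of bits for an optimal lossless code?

Entropy H = 2.1471 bits/symbol
Minimum bits = H × n = 2.1471 × 1047
= 2248.04 bits


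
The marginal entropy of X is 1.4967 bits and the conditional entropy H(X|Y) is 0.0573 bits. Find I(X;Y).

I(X;Y) = H(X) - H(X|Y)
I(X;Y) = 1.4967 - 0.0573 = 1.4394 bits


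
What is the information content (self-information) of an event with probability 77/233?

Information content I(x) = -log₂(p(x))
I = -log₂(77/233) = -log₂(0.3305)
I = 1.5974 bits


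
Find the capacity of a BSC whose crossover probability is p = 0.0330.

For BSC with error probability p:
C = 1 - H(p) where H(p) is binary entropy
H(0.0330) = -0.0330 × log₂(0.0330) - 0.9670 × log₂(0.9670)
H(p) = 0.2092
C = 1 - 0.2092 = 0.7908 bits/use


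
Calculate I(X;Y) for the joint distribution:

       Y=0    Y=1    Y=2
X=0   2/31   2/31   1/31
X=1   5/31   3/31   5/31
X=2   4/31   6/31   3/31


H(X) = 1.4761, H(Y) = 1.5788, H(X,Y) = 3.0110
I(X;Y) = H(X) + H(Y) - H(X,Y) = 0.0439 bits


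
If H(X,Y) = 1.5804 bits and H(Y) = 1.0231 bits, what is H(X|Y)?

Chain rule: H(X,Y) = H(X|Y) + H(Y)
H(X|Y) = H(X,Y) - H(Y) = 1.5804 - 1.0231 = 0.5573 bits


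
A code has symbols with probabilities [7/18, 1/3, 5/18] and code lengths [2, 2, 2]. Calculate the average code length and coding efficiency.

Average length L = Σ p_i × l_i = 2.0000 bits
Entropy H = 1.5715 bits
Efficiency η = H/L × 100% = 78.58%


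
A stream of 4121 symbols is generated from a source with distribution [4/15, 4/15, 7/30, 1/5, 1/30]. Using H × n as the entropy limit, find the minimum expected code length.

Entropy H = 2.1348 bits/symbol
Minimum bits = H × n = 2.1348 × 4121
= 8797.71 bits


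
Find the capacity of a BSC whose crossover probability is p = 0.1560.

For BSC with error probability p:
C = 1 - H(p) where H(p) is binary entropy
H(0.1560) = -0.1560 × log₂(0.1560) - 0.8440 × log₂(0.8440)
H(p) = 0.6247
C = 1 - 0.6247 = 0.3753 bits/use


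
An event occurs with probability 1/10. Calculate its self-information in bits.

Information content I(x) = -log₂(p(x))
I = -log₂(1/10) = -log₂(0.1000)
I = 3.3219 bits


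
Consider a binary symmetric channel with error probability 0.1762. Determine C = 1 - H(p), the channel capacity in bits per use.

For BSC with error probability p:
C = 1 - H(p) where H(p) is binary entropy
H(0.1762) = -0.1762 × log₂(0.1762) - 0.8238 × log₂(0.8238)
H(p) = 0.6717
C = 1 - 0.6717 = 0.3283 bits/use


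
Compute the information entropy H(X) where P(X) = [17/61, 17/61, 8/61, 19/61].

H(X) = -Σ p(x) log₂ p(x)
  -17/61 × log₂(17/61) = 0.5137
  -17/61 × log₂(17/61) = 0.5137
  -8/61 × log₂(8/61) = 0.3844
  -19/61 × log₂(19/61) = 0.5242
H(X) = 1.9359 bits


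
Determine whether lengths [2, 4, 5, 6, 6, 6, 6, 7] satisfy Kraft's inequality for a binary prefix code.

Kraft inequality: Σ 2^(-l_i) ≤ 1 for prefix-free code
Calculating: 2^(-2) + 2^(-4) + 2^(-5) + 2^(-6) + 2^(-6) + 2^(-6) + 2^(-6) + 2^(-7)
= 0.25 + 0.0625 + 0.03125 + 0.015625 + 0.015625 + 0.015625 + 0.015625 + 0.0078125
= 0.4141
Since 0.4141 ≤ 1, prefix-free code exists


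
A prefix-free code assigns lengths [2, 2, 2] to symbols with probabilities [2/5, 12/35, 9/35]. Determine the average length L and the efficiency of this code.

Average length L = Σ p_i × l_i = 2.0000 bits
Entropy H = 1.5621 bits
Efficiency η = H/L × 100% = 78.10%


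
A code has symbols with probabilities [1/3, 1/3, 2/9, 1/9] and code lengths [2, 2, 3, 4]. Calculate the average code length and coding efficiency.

Average length L = Σ p_i × l_i = 2.4444 bits
Entropy H = 1.8911 bits
Efficiency η = H/L × 100% = 77.36%


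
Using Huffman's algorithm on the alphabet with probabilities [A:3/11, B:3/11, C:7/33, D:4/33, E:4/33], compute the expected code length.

Huffman tree construction:
Combine smallest probabilities repeatedly
Resulting codes:
  A: 10 (length 2)
  B: 11 (length 2)
  C: 00 (length 2)
  D: 010 (length 3)
  E: 011 (length 3)
Average length = Σ p(s) × length(s) = 2.2424 bits


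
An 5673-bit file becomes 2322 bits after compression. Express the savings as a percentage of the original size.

Space savings = (1 - Compressed/Original) × 100%
= (1 - 2322/5673) × 100%
= 59.07%


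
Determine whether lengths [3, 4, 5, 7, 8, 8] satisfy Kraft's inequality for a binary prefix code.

Kraft inequality: Σ 2^(-l_i) ≤ 1 for prefix-free code
Calculating: 2^(-3) + 2^(-4) + 2^(-5) + 2^(-7) + 2^(-8) + 2^(-8)
= 0.125 + 0.0625 + 0.03125 + 0.0078125 + 0.00390625 + 0.00390625
= 0.2344
Since 0.2344 ≤ 1, prefix-free code exists


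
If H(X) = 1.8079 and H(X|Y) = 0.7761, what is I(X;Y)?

I(X;Y) = H(X) - H(X|Y)
I(X;Y) = 1.8079 - 0.7761 = 1.0318 bits


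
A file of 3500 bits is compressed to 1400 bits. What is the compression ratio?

Compression ratio = Original / Compressed
= 3500 / 1400 = 2.50:1


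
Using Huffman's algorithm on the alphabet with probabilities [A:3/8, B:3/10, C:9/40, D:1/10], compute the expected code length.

Huffman tree construction:
Combine smallest probabilities repeatedly
Resulting codes:
  A: 0 (length 1)
  B: 10 (length 2)
  C: 111 (length 3)
  D: 110 (length 3)
Average length = Σ p(s) × length(s) = 1.9500 bits


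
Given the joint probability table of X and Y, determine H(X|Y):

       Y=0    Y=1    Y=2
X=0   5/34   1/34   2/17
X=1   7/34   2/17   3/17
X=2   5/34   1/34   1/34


H(X|Y) = Σ_y p(y) H(X|Y=y)
  p(Y=0) = 1/2, H(X|Y=0) = 1.5657
  p(Y=1) = 3/17, H(X|Y=1) = 1.2516
  p(Y=2) = 11/34, H(X|Y=2) = 1.3222
H(X|Y) = 0.5000×1.5657 + 0.1765×1.2516 + 0.3235×1.3222 = 1.4315 bits


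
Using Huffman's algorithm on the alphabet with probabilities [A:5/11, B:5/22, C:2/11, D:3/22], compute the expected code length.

Huffman tree construction:
Combine smallest probabilities repeatedly
Resulting codes:
  A: 0 (length 1)
  B: 10 (length 2)
  C: 111 (length 3)
  D: 110 (length 3)
Average length = Σ p(s) × length(s) = 1.8636 bits


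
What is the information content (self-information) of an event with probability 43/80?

Information content I(x) = -log₂(p(x))
I = -log₂(43/80) = -log₂(0.5375)
I = 0.8957 bits


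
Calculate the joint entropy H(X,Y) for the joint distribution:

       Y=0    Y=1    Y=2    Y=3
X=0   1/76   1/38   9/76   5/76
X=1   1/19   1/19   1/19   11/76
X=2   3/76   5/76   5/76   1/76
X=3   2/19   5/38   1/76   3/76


H(X,Y) = -Σ p(x,y) log₂ p(x,y)
  p(0,0)=1/76: -0.0132 × log₂(0.0132) = 0.0822
  p(0,1)=1/38: -0.0263 × log₂(0.0263) = 0.1381
  p(0,2)=9/76: -0.1184 × log₂(0.1184) = 0.3645
  p(0,3)=5/76: -0.0658 × log₂(0.0658) = 0.2583
  p(1,0)=1/19: -0.0526 × log₂(0.0526) = 0.2236
  p(1,1)=1/19: -0.0526 × log₂(0.0526) = 0.2236
  p(1,2)=1/19: -0.0526 × log₂(0.0526) = 0.2236
  p(1,3)=11/76: -0.1447 × log₂(0.1447) = 0.4036
  p(2,0)=3/76: -0.0395 × log₂(0.0395) = 0.1841
  p(2,1)=5/76: -0.0658 × log₂(0.0658) = 0.2583
  p(2,2)=5/76: -0.0658 × log₂(0.0658) = 0.2583
  p(2,3)=1/76: -0.0132 × log₂(0.0132) = 0.0822
  p(3,0)=2/19: -0.1053 × log₂(0.1053) = 0.3419
  p(3,1)=5/38: -0.1316 × log₂(0.1316) = 0.3850
  p(3,2)=1/76: -0.0132 × log₂(0.0132) = 0.0822
  p(3,3)=3/76: -0.0395 × log₂(0.0395) = 0.1841
H(X,Y) = 3.6934 bits


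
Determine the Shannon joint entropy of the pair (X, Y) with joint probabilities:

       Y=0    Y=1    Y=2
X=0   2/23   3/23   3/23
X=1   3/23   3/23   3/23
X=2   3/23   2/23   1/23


H(X,Y) = -Σ p(x,y) log₂ p(x,y)
  p(0,0)=2/23: -0.0870 × log₂(0.0870) = 0.3064
  p(0,1)=3/23: -0.1304 × log₂(0.1304) = 0.3833
  p(0,2)=3/23: -0.1304 × log₂(0.1304) = 0.3833
  p(1,0)=3/23: -0.1304 × log₂(0.1304) = 0.3833
  p(1,1)=3/23: -0.1304 × log₂(0.1304) = 0.3833
  p(1,2)=3/23: -0.1304 × log₂(0.1304) = 0.3833
  p(2,0)=3/23: -0.1304 × log₂(0.1304) = 0.3833
  p(2,1)=2/23: -0.0870 × log₂(0.0870) = 0.3064
  p(2,2)=1/23: -0.0435 × log₂(0.0435) = 0.1967
H(X,Y) = 3.1092 bits


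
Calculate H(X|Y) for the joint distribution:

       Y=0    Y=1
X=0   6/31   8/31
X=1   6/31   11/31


H(X|Y) = Σ_y p(y) H(X|Y=y)
  p(Y=0) = 12/31, H(X|Y=0) = 1.0000
  p(Y=1) = 19/31, H(X|Y=1) = 0.9819
H(X|Y) = 0.3871×1.0000 + 0.6129×0.9819 = 0.9889 bits


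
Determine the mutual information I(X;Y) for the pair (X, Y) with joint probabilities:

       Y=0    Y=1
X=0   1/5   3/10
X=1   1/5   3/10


H(X) = 1.0000, H(Y) = 0.9710, H(X,Y) = 1.9710
I(X;Y) = H(X) + H(Y) - H(X,Y) = 0.0000 bits


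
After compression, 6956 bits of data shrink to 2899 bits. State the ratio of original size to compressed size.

Compression ratio = Original / Compressed
= 6956 / 2899 = 2.40:1


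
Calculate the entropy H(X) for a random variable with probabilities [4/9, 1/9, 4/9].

H(X) = -Σ p(x) log₂ p(x)
  -4/9 × log₂(4/9) = 0.5200
  -1/9 × log₂(1/9) = 0.3522
  -4/9 × log₂(4/9) = 0.5200
H(X) = 1.3921 bits


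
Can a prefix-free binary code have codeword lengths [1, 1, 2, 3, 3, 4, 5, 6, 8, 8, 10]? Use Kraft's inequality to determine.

Kraft inequality: Σ 2^(-l_i) ≤ 1 for prefix-free code
Calculating: 2^(-1) + 2^(-1) + 2^(-2) + 2^(-3) + 2^(-3) + 2^(-4) + 2^(-5) + 2^(-6) + 2^(-8) + 2^(-8) + 2^(-10)
= 0.5 + 0.5 + 0.25 + 0.125 + 0.125 + 0.0625 + 0.03125 + 0.015625 + 0.00390625 + 0.00390625 + 0.0009765625
= 1.6182
Since 1.6182 > 1, prefix-free code does not exist


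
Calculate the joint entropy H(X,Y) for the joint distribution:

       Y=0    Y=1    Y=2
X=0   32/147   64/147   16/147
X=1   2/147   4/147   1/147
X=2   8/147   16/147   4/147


H(X,Y) = -Σ p(x,y) log₂ p(x,y)
  p(0,0)=32/147: -0.2177 × log₂(0.2177) = 0.4788
  p(0,1)=64/147: -0.4354 × log₂(0.4354) = 0.5223
  p(0,2)=16/147: -0.1088 × log₂(0.1088) = 0.3483
  p(1,0)=2/147: -0.0136 × log₂(0.0136) = 0.0843
  p(1,1)=4/147: -0.0272 × log₂(0.0272) = 0.1415
  p(1,2)=1/147: -0.0068 × log₂(0.0068) = 0.0490
  p(2,0)=8/147: -0.0544 × log₂(0.0544) = 0.2286
  p(2,1)=16/147: -0.1088 × log₂(0.1088) = 0.3483
  p(2,2)=4/147: -0.0272 × log₂(0.0272) = 0.1415
H(X,Y) = 2.3425 bits


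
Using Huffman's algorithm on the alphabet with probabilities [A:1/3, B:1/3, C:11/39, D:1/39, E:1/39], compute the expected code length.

Huffman tree construction:
Combine smallest probabilities repeatedly
Resulting codes:
  A: 10 (length 2)
  B: 11 (length 2)
  C: 01 (length 2)
  D: 000 (length 3)
  E: 001 (length 3)
Average length = Σ p(s) × length(s) = 2.0513 bits


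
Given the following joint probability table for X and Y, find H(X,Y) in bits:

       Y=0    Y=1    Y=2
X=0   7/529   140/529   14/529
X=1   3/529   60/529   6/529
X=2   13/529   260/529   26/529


H(X,Y) = -Σ p(x,y) log₂ p(x,y)
  p(0,0)=7/529: -0.0132 × log₂(0.0132) = 0.0826
  p(0,1)=140/529: -0.2647 × log₂(0.2647) = 0.5076
  p(0,2)=14/529: -0.0265 × log₂(0.0265) = 0.1387
  p(1,0)=3/529: -0.0057 × log₂(0.0057) = 0.0423
  p(1,1)=60/529: -0.1134 × log₂(0.1134) = 0.3562
  p(1,2)=6/529: -0.0113 × log₂(0.0113) = 0.0733
  p(2,0)=13/529: -0.0246 × log₂(0.0246) = 0.1314
  p(2,1)=260/529: -0.4915 × log₂(0.4915) = 0.5037
  p(2,2)=26/529: -0.0491 × log₂(0.0491) = 0.2136
H(X,Y) = 2.0493 bits


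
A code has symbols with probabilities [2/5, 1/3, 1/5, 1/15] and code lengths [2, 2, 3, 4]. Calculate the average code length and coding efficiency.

Average length L = Σ p_i × l_i = 2.3333 bits
Entropy H = 1.7819 bits
Efficiency η = H/L × 100% = 76.37%


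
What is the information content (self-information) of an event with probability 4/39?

Information content I(x) = -log₂(p(x))
I = -log₂(4/39) = -log₂(0.1026)
I = 3.2854 bits


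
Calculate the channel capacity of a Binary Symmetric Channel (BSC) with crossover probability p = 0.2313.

For BSC with error probability p:
C = 1 - H(p) where H(p) is binary entropy
H(0.2313) = -0.2313 × log₂(0.2313) - 0.7687 × log₂(0.7687)
H(p) = 0.7803
C = 1 - 0.7803 = 0.2197 bits/use


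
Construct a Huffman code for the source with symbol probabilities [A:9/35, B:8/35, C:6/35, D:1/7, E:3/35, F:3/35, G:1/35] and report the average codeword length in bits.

Huffman tree construction:
Combine smallest probabilities repeatedly
Resulting codes:
  A: 10 (length 2)
  B: 01 (length 2)
  C: 111 (length 3)
  D: 110 (length 3)
  E: 0011 (length 4)
  F: 000 (length 3)
  G: 0010 (length 4)
Average length = Σ p(s) × length(s) = 2.6286 bits


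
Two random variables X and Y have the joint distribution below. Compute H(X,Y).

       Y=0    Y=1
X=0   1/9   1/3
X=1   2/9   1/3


H(X,Y) = -Σ p(x,y) log₂ p(x,y)
  p(0,0)=1/9: -0.1111 × log₂(0.1111) = 0.3522
  p(0,1)=1/3: -0.3333 × log₂(0.3333) = 0.5283
  p(1,0)=2/9: -0.2222 × log₂(0.2222) = 0.4822
  p(1,1)=1/3: -0.3333 × log₂(0.3333) = 0.5283
H(X,Y) = 1.8911 bits


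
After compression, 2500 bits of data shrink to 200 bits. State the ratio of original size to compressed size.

Compression ratio = Original / Compressed
= 2500 / 200 = 12.50:1


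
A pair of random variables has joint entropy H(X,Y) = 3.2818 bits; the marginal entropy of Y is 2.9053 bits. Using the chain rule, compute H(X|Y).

Chain rule: H(X,Y) = H(X|Y) + H(Y)
H(X|Y) = H(X,Y) - H(Y) = 3.2818 - 2.9053 = 0.3765 bits


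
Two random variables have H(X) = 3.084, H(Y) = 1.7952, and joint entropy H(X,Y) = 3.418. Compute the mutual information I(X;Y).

I(X;Y) = H(X) + H(Y) - H(X,Y)
I(X;Y) = 3.084 + 1.7952 - 3.418 = 1.4612 bits


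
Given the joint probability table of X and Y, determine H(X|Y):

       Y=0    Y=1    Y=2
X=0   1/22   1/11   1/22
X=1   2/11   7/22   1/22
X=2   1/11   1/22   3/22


H(X|Y) = Σ_y p(y) H(X|Y=y)
  p(Y=0) = 7/22, H(X|Y=0) = 1.3788
  p(Y=1) = 5/11, H(X|Y=1) = 1.1568
  p(Y=2) = 5/22, H(X|Y=2) = 1.3710
H(X|Y) = 0.3182×1.3788 + 0.4545×1.1568 + 0.2273×1.3710 = 1.2761 bits


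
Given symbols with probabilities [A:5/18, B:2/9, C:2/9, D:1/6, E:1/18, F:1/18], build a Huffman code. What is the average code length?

Huffman tree construction:
Combine smallest probabilities repeatedly
Resulting codes:
  A: 10 (length 2)
  B: 00 (length 2)
  C: 01 (length 2)
  D: 111 (length 3)
  E: 1100 (length 4)
  F: 1101 (length 4)
Average length = Σ p(s) × length(s) = 2.3889 bits


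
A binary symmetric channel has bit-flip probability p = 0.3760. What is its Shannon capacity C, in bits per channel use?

For BSC with error probability p:
C = 1 - H(p) where H(p) is binary entropy
H(0.3760) = -0.3760 × log₂(0.3760) - 0.6240 × log₂(0.6240)
H(p) = 0.9552
C = 1 - 0.9552 = 0.0448 bits/use


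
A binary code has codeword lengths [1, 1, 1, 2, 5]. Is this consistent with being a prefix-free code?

Kraft inequality: Σ 2^(-l_i) ≤ 1 for prefix-free code
Calculating: 2^(-1) + 2^(-1) + 2^(-1) + 2^(-2) + 2^(-5)
= 0.5 + 0.5 + 0.5 + 0.25 + 0.03125
= 1.7812
Since 1.7812 > 1, prefix-free code does not exist


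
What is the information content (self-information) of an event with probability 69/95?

Information content I(x) = -log₂(p(x))
I = -log₂(69/95) = -log₂(0.7263)
I = 0.4613 bits


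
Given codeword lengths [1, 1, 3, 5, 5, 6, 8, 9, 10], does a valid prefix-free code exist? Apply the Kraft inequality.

Kraft inequality: Σ 2^(-l_i) ≤ 1 for prefix-free code
Calculating: 2^(-1) + 2^(-1) + 2^(-3) + 2^(-5) + 2^(-5) + 2^(-6) + 2^(-8) + 2^(-9) + 2^(-10)
= 0.5 + 0.5 + 0.125 + 0.03125 + 0.03125 + 0.015625 + 0.00390625 + 0.001953125 + 0.0009765625
= 1.2100
Since 1.2100 > 1, prefix-free code does not exist


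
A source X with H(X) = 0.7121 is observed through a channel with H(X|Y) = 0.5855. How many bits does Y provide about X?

I(X;Y) = H(X) - H(X|Y)
I(X;Y) = 0.7121 - 0.5855 = 0.1266 bits


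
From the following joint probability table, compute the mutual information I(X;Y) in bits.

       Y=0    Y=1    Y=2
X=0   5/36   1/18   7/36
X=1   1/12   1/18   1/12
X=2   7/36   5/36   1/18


H(X) = 1.5420, H(Y) = 1.5546, H(X,Y) = 3.0024
I(X;Y) = H(X) + H(Y) - H(X,Y) = 0.0942 bits


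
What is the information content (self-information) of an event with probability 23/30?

Information content I(x) = -log₂(p(x))
I = -log₂(23/30) = -log₂(0.7667)
I = 0.3833 bits


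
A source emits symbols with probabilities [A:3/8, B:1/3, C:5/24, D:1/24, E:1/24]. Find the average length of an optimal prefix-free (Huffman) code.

Huffman tree construction:
Combine smallest probabilities repeatedly
Resulting codes:
  A: 0 (length 1)
  B: 11 (length 2)
  C: 101 (length 3)
  D: 1000 (length 4)
  E: 1001 (length 4)
Average length = Σ p(s) × length(s) = 2.0000 bits


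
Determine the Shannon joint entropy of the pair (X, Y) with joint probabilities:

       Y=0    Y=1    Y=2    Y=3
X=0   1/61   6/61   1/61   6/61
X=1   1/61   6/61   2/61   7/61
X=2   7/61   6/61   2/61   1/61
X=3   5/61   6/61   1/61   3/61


H(X,Y) = -Σ p(x,y) log₂ p(x,y)
  p(0,0)=1/61: -0.0164 × log₂(0.0164) = 0.0972
  p(0,1)=6/61: -0.0984 × log₂(0.0984) = 0.3291
  p(0,2)=1/61: -0.0164 × log₂(0.0164) = 0.0972
  p(0,3)=6/61: -0.0984 × log₂(0.0984) = 0.3291
  p(1,0)=1/61: -0.0164 × log₂(0.0164) = 0.0972
  p(1,1)=6/61: -0.0984 × log₂(0.0984) = 0.3291
  p(1,2)=2/61: -0.0328 × log₂(0.0328) = 0.1617
  p(1,3)=7/61: -0.1148 × log₂(0.1148) = 0.3584
  p(2,0)=7/61: -0.1148 × log₂(0.1148) = 0.3584
  p(2,1)=6/61: -0.0984 × log₂(0.0984) = 0.3291
  p(2,2)=2/61: -0.0328 × log₂(0.0328) = 0.1617
  p(2,3)=1/61: -0.0164 × log₂(0.0164) = 0.0972
  p(3,0)=5/61: -0.0820 × log₂(0.0820) = 0.2958
  p(3,1)=6/61: -0.0984 × log₂(0.0984) = 0.3291
  p(3,2)=1/61: -0.0164 × log₂(0.0164) = 0.0972
  p(3,3)=3/61: -0.0492 × log₂(0.0492) = 0.2137
H(X,Y) = 3.6813 bits
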